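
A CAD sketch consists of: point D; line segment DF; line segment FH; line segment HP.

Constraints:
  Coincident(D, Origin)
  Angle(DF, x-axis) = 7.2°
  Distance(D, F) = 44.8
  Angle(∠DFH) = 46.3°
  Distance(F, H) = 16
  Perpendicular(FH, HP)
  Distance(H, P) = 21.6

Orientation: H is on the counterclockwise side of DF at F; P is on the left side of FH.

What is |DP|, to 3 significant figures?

18.4

D is at the origin; DF runs at 7.2° with length 44.8, so F = 44.8·(cos 7.2°, sin 7.2°) = (44.4, 5.61). ∠DFH = 46.3°, so FH runs at 7.2° + (180° − 46.3°) = 141° from the x-axis; with |FH| = 16.0, H = F + 16.0·(cos 141°, sin 141°) = (32.0, 15.7). FH ⟂ HP; with |HP| = 21.6 on the left of FH, P = H + 21.6·(-0.631, -0.776) = (18.4, -1.06). Then |DP| = |P − D| = 18.4.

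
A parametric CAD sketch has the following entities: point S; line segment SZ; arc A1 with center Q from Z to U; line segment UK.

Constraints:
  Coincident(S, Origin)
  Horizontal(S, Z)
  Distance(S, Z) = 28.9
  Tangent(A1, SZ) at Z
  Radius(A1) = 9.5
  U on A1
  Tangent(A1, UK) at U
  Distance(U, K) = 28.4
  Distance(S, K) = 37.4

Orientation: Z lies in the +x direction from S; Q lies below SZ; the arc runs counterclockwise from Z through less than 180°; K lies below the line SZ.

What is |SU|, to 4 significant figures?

20.98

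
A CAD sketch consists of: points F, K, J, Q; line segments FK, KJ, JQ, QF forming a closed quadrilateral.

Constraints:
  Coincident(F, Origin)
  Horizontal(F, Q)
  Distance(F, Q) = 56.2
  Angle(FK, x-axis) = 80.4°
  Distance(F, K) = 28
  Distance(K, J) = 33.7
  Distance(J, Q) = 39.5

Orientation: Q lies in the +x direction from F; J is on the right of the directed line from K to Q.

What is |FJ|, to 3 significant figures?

17.3

Checks: |KJ| = 33.70 ✓; |JQ| = 39.50 ✓.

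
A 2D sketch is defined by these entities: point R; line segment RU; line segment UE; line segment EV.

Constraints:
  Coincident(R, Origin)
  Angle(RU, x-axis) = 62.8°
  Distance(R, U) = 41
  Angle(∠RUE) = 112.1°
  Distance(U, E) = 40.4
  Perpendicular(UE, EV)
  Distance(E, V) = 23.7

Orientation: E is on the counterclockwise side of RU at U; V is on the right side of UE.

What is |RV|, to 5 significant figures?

83.197

R is at the origin; RU runs at 62.8° with length 41.0, so U = 41.0·(cos 62.8°, sin 62.8°) = (18.741, 36.466). ∠RUE = 112.1°, so UE runs at 62.8° + (180° − 112.1°) = 130.70° from the x-axis; with |UE| = 40.4, E = U + 40.4·(cos 130.70°, sin 130.70°) = (-7.6038, 67.095). UE is perpendicular to EV; with |EV| = 23.7 on the right of UE, V = E + 23.7·(0.75813, 0.65210) = (10.364, 82.549). Then |RV| = |V − R| = 83.197.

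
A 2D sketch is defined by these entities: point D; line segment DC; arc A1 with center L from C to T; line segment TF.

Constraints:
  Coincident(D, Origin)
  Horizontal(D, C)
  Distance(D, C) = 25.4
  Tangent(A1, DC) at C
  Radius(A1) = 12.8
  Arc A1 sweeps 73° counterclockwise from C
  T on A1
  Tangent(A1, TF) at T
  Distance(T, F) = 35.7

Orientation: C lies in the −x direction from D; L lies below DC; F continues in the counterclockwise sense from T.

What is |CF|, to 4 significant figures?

48.79

D is at the origin; D and C share the same y with |DC| = 25.4 and C on the −x side, so C = (-25.40, 0.000). Since A1 is tangent to DC there, LC ⟂ DC, so L = C + (0, -12.8) = (-25.40, -12.80). On A1, C sits at bearing 90° from L; a 73° counterclockwise sweep puts T at bearing 163°, so T = L + 12.8·(cos 163°, sin 163°) = (-37.64, -9.058). A1 meets TF tangentially, so LT is at right angles to TF, so TF runs along (−sin 163°, cos 163°); with |TF| = 35.7, F = (-48.08, -43.20). Then |CF| = |F − C| = 48.79.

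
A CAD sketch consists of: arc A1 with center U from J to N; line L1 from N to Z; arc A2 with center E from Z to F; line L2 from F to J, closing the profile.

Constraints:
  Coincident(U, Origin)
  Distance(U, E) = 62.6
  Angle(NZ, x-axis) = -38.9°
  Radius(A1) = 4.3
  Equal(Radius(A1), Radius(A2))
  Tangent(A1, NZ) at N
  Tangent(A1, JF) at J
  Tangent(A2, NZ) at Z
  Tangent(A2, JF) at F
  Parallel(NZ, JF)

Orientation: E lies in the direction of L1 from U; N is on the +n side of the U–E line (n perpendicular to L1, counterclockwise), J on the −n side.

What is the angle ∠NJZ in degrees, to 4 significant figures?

82.18°

The slot axis is L1's direction at -38.9°, so u = (cos -38.9°, sin -38.9°) = (0.7782, -0.6280) and n = (−sin -38.9°, cos -38.9°) = (0.6280, 0.7782). U is at the origin and E lies 62.6 along u from U, so E = 62.6·u = (48.72, -39.31). Tangency of A1 to both parallel lines with radius 4.3 puts N and J at U ± 4.3·n: N = (2.700, 3.346), J = (-2.700, -3.346). Equal radii place Z and F the same way about E: Z = E + 4.3·n = (51.42, -35.96), F = E − 4.3·n = (46.02, -42.66). Then cos ∠NJZ = JN·JZ / (|JN||JZ|), giving 82.18°.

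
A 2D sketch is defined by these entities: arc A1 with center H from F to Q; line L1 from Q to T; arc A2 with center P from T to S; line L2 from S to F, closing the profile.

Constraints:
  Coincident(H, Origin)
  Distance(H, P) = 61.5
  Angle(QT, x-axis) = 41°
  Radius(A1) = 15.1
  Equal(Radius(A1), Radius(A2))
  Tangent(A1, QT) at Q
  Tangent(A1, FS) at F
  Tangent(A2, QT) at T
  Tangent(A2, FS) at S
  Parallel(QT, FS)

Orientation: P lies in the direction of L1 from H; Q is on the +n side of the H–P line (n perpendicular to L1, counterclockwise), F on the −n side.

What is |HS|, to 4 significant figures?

63.33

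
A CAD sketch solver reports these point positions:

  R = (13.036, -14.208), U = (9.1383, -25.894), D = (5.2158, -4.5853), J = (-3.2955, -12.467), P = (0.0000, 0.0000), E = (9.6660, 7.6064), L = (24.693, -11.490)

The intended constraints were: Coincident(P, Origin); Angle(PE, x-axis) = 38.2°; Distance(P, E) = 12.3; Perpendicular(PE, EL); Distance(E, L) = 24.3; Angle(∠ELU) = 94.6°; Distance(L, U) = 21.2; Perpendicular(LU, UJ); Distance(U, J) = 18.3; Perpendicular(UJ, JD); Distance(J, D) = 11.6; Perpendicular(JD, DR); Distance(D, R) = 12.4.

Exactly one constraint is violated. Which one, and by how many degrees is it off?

Perpendicular(JD, DR) — off by 3.70°.

P = (0.00, 0.00) ✓; PE at 38.20° ✓; |PE| = 12.30 ✓; ∠(PE, EL) = 90.00° ✓; |EL| = 24.30 ✓; ∠ELU = 94.60° ✓; |LU| = 21.20 ✓; ∠(LU, UJ) = 90.00° ✓; |UJ| = 18.30 ✓; ∠(UJ, JD) = 90.00° ✓; |JD| = 11.60 ✓; ∠(JD, DR) = 93.70° ✗; |DR| = 12.40 ✓.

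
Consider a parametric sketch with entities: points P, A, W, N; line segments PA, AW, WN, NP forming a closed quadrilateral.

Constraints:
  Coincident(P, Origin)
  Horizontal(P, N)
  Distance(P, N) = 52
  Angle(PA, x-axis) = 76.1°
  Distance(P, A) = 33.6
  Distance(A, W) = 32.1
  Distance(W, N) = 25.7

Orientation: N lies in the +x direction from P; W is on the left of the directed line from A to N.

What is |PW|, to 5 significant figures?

44.003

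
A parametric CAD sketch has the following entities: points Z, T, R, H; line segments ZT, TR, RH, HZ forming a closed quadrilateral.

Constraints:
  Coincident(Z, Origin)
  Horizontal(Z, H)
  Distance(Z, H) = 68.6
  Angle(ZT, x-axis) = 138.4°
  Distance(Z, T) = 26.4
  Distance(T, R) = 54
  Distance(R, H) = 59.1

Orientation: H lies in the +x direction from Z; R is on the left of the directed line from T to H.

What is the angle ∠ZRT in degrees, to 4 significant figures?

28.91°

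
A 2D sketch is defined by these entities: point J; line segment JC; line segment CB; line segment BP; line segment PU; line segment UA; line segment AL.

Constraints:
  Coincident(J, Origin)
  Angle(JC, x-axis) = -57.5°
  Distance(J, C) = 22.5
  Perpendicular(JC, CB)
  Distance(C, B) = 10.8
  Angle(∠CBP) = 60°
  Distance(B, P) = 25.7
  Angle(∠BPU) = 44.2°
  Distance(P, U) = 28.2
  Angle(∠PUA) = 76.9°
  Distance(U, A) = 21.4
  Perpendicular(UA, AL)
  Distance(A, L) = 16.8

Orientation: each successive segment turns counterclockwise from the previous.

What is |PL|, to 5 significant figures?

18.412

∠PUA = 76.9° gives UA at 31.400° from the x-axis; with |UA| = 21.4, A = (25.522, -16.931). The perpendicularity gives AL at right angles to UA, so AL runs at 121.40°; with |AL| = 16.8, L = (16.769, -2.5911). Then |PL| = |L − P| = 18.412.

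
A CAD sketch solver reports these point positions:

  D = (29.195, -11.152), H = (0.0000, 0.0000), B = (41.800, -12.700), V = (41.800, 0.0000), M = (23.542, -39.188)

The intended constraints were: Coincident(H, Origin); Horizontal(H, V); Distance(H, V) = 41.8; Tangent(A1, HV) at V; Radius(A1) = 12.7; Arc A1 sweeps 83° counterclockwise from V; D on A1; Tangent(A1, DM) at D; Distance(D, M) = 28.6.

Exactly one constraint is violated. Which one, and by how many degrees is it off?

Tangent(A1, DM) at D — off by 4.40°.

H = (0.00, 0.00) ✓; H.y = 0.00, V.y = 0.00 ✓; |HV| = 41.80 ✓; ∠(BV, VH) = 90.00° ✓; |BV| = 12.70 ✓; bearing(B→D) − bearing(B→V) = 83.00° ✓; |BD| = 12.70 ✓; ∠(BD, DM) = 94.40° ✗; |DM| = 28.60 ✓.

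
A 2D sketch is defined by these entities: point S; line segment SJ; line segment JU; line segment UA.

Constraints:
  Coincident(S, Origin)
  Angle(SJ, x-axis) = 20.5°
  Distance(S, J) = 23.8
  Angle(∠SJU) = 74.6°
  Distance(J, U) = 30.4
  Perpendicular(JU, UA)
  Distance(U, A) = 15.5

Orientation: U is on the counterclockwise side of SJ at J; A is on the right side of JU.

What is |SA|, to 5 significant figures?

45.364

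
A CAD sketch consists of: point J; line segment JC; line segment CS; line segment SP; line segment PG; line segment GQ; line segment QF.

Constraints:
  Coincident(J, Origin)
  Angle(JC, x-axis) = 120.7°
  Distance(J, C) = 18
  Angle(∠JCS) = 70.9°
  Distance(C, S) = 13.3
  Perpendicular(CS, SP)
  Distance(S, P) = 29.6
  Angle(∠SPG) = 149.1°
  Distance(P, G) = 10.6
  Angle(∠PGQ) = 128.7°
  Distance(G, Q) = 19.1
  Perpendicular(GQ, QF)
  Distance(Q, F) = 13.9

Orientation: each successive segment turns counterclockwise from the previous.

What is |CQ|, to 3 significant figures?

42.7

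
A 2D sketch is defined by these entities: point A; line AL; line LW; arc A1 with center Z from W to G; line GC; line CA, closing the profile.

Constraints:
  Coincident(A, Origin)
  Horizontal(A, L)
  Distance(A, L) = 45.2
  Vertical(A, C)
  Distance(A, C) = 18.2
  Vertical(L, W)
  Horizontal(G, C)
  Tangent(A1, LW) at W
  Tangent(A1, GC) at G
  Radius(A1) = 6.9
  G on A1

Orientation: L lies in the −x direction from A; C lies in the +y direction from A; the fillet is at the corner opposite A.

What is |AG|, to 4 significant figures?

42.40

A is at the origin; A and L share the same y with |AL| = 45.2 and L on the −x side, so L = (-45.20, 0.000). AC is vertical with |AC| = 18.2 and C on the +y side, so C = (0.000, 18.20). The virtual corner opposite A is at (-45.20, 18.20). The tangent condition forces ZW to be normal to LW and the tangent condition forces ZG to be normal to GC, with radius 6.9, so the center Z sits 6.9 in from both sides at Z = (-38.30, 11.30). That places the tangent points at W = (-45.20, 11.30) on LW and G = (-38.30, 18.20) on GC. Then |AG| = |G − A| = 42.40.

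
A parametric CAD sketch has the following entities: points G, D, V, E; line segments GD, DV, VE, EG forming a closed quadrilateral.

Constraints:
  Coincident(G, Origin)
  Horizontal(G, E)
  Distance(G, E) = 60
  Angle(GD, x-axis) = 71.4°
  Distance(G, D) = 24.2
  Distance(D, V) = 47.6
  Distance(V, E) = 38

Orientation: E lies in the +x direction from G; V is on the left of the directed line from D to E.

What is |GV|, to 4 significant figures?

64.91

G is at the origin; GE is horizontal with |GE| = 60.0 and E in +x, so E = (60.0, 0). GD runs at 71.4° with |GD| = 24.2, so D = (7.719, 22.94). V is determined by |DV| = 47.6 and |VE| = 38.0 together: it lies at the intersection of circle(D, 47.6) and circle(E, 38.0). With |DE| = 57.09, the foot of the radical line on DE is 35.74 from D and the perpendicular offset is √(47.6² − 35.74²) = 31.44. Taking the left-of-DE solution: V = (53.08, 37.36).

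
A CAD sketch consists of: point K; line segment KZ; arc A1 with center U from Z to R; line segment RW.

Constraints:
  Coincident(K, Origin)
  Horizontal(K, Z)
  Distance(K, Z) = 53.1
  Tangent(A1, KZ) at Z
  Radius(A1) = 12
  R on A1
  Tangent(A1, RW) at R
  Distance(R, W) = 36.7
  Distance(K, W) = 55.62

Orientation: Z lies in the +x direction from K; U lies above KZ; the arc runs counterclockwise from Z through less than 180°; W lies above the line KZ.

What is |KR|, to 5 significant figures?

64.429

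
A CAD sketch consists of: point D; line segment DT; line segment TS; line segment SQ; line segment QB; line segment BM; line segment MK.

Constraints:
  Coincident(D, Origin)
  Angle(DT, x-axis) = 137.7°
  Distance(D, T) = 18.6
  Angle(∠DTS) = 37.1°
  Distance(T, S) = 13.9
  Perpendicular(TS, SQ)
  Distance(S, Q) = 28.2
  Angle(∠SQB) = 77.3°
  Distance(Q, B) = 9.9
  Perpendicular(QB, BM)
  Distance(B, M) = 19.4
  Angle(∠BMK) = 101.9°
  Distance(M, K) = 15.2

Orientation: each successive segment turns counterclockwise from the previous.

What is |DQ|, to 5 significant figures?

17.006

D is at the origin; DT runs at 137.7° with length 18.6, so T = (-13.757, 12.518). ∠DTS = 37.1° gives TS at -79.400° from the x-axis; with |TS| = 13.9, S = (-11.200, -1.1448). TS is perpendicular to SQ, so SQ runs at 10.600°; with |SQ| = 28.2, Q = (16.519, 4.0427). Then |DQ| = |Q − D| = 17.006.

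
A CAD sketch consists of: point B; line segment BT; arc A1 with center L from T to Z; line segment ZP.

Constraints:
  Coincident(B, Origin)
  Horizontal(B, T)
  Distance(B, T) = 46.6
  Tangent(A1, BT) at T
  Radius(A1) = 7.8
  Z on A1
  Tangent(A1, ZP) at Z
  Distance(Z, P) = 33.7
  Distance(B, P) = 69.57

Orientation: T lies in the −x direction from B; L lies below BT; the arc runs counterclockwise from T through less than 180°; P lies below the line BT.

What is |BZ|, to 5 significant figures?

54.888

Checks: |LZ| = 7.800 ✓; ∠(LZ, ZP) = 90.00° ✓; |ZP| = 33.70 ✓; |BP| = 69.57 ✓.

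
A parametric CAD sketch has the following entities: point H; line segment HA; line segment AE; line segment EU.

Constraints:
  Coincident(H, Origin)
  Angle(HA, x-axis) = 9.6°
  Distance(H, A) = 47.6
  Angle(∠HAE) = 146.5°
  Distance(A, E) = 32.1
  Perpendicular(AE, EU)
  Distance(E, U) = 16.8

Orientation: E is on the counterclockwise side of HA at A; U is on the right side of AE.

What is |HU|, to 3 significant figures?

83.7

∠HAE = 146.5°, so AE runs at 9.6° + (180° − 146.5°) = 43.1° from the x-axis; with |AE| = 32.1, E = A + 32.1·(cos 43.1°, sin 43.1°) = (70.4, 29.9). AE is perpendicular to EU; with |EU| = 16.8 on the right of AE, U = E + 16.8·(0.683, -0.730) = (81.9, 17.6). Then |HU| = |U − H| = 83.7.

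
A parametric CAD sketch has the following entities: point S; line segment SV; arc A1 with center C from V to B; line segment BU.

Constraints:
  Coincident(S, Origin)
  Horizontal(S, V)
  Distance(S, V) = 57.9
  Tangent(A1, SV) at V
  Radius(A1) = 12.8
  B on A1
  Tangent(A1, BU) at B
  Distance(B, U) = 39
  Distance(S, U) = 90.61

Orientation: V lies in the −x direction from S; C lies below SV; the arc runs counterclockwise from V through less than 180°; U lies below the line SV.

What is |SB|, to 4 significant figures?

71.46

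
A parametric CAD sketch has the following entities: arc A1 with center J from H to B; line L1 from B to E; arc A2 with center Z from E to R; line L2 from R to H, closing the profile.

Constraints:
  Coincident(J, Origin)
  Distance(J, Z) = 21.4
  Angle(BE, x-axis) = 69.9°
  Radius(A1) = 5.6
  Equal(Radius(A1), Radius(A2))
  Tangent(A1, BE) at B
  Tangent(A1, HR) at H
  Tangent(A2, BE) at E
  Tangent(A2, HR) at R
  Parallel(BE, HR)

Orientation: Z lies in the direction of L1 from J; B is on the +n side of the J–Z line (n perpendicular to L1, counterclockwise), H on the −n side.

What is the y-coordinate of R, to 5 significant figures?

18.172

The slot axis is L1's direction at 69.9°, so u = (cos 69.9°, sin 69.9°) = (0.34366, 0.93909) and n = (−sin 69.9°, cos 69.9°) = (-0.93909, 0.34366). J is at the origin and Z lies 21.4 along u from J, so Z = 21.4·u = (7.3543, 20.097). Tangency of A1 to both parallel lines with radius 5.6 puts B and H at J ± 5.6·n: B = (-5.2589, 1.9245), H = (5.2589, -1.9245). Equal radii place E and R the same way about Z: E = Z + 5.6·n = (2.0954, 22.021), R = Z − 5.6·n = (12.613, 18.172). So R.y = 18.172.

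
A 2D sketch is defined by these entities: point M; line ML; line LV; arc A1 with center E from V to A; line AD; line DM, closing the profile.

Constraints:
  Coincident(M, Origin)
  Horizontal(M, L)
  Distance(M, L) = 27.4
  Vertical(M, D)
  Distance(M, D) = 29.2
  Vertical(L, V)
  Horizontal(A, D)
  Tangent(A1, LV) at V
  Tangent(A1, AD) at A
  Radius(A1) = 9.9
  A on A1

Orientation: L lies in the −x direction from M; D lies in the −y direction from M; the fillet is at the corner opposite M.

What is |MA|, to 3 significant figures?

34.0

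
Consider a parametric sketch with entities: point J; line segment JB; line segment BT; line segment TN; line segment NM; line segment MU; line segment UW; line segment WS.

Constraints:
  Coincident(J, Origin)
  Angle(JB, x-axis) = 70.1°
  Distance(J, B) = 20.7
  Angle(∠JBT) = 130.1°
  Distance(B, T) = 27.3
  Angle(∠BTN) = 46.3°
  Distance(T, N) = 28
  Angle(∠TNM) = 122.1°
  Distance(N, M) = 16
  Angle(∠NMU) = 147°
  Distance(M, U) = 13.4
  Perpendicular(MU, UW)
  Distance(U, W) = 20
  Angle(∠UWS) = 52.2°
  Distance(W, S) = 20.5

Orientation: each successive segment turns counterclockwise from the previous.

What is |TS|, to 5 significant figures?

30.995

The perpendicularity gives UW at right angles to MU, so UW runs at 74.600°; with |UW| = 20.0, W = (14.390, 19.991). ∠UWS = 52.2° gives WS at -157.60° from the x-axis; with |WS| = 20.5, S = (-4.5632, 12.179). Then |TS| = |S − T| = 30.995.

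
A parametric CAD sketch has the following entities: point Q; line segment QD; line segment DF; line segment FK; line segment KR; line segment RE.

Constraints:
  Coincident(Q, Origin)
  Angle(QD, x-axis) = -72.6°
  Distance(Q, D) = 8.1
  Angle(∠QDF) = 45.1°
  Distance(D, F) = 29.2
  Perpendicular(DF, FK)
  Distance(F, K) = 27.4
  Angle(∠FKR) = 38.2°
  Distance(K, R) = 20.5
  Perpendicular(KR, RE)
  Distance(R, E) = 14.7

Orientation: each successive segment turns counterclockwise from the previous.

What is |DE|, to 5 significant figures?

28.161

∠FKR = 38.2° gives KR at -65.900° from the x-axis; with |KR| = 20.5, R = (0.10661, 12.148). The perpendicularity gives RE at right angles to KR, so RE runs at 24.100°; with |RE| = 14.7, E = (13.525, 18.150). Then |DE| = |E − D| = 28.161.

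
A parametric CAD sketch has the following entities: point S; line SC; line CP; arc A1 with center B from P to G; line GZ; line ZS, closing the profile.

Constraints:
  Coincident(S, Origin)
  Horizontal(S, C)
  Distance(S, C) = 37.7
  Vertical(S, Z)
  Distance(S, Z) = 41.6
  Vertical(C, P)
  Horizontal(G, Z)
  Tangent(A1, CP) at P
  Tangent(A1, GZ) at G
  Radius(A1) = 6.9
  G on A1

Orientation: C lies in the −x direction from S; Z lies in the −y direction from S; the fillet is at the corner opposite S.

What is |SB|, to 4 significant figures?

46.40

S is at the origin; SC is horizontal with |SC| = 37.7 and C on the −x side, so C = (-37.70, 0.000). S and Z share the same x with |SZ| = 41.6 and Z on the −y side, so Z = (0.000, -41.60). The virtual corner opposite S is at (-37.70, -41.60). A1 meets CP tangentially, so BP is at right angles to CP and tangency of A1 to GZ means the radius BG is perpendicular to GZ, with radius 6.9, so the center B sits 6.9 in from both sides at B = (-30.80, -34.70). Then |SB| = |B − S| = 46.40.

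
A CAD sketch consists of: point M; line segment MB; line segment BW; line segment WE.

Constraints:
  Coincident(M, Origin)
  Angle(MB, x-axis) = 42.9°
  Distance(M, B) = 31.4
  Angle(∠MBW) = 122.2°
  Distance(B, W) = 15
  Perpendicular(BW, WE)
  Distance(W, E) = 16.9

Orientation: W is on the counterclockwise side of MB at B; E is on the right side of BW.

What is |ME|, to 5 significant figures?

53.820

∠MBW = 122.2°, so BW runs at 42.9° + (180° − 122.2°) = 100.70° from the x-axis; with |BW| = 15.0, W = B + 15.0·(cos 100.70°, sin 100.70°) = (20.217, 36.114). BW is perpendicular to WE; with |WE| = 16.9 on the right of BW, E = W + 16.9·(0.98261, 0.18567) = (36.823, 39.252). Then |ME| = |E − M| = 53.820.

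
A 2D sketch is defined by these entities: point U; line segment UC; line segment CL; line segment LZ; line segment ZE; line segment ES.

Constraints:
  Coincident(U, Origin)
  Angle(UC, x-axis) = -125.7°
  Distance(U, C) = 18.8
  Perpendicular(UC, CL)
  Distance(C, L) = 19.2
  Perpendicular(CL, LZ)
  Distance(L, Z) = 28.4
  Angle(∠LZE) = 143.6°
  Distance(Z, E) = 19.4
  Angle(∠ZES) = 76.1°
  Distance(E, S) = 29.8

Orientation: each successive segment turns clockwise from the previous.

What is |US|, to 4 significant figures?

11.58

∠LZE = 143.6° gives ZE at 17.90° from the x-axis; with |ZE| = 19.4, E = (8.471, 24.96). ∠ZES = 76.1° gives ES at -86.00° from the x-axis; with |ES| = 29.8, S = (10.55, -4.765). Then |US| = |S − U| = 11.58.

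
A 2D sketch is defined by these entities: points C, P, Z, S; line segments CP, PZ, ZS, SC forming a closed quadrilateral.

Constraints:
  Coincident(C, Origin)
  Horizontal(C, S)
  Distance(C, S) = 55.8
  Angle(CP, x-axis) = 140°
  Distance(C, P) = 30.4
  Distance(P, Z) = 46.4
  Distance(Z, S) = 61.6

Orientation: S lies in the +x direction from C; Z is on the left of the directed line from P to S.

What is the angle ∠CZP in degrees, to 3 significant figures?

37.4°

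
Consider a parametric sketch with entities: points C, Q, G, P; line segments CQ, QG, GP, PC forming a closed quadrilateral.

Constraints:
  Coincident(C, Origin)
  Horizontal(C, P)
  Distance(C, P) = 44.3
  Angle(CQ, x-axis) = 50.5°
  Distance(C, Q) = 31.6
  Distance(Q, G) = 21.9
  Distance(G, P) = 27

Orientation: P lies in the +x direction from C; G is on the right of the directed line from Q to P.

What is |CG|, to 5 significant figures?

17.630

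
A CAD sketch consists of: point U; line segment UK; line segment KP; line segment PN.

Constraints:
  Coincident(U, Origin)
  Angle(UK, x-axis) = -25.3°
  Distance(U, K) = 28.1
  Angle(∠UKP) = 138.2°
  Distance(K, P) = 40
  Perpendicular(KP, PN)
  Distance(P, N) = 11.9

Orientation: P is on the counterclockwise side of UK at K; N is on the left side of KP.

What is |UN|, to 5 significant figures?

61.329

∠UKP = 138.2°, so KP runs at -25.3° + (180° − 138.2°) = 16.500° from the x-axis; with |KP| = 40.0, P = K + 40.0·(cos 16.500°, sin 16.500°) = (63.758, -0.64814). KP ⟂ PN; with |PN| = 11.9 on the left of KP, N = P + 11.9·(-0.28402, 0.95882) = (60.378, 10.762). Then |UN| = |N − U| = 61.329.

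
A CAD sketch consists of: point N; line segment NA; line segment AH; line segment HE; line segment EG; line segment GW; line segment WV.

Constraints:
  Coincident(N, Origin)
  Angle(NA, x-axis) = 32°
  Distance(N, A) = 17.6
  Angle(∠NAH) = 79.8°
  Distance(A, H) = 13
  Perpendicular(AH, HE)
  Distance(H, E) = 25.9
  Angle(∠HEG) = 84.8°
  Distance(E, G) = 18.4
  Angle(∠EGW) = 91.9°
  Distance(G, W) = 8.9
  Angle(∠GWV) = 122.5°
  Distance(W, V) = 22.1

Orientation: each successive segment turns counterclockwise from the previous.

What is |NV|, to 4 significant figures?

17.08

∠EGW = 91.9° gives GW at 45.50° from the x-axis; with |GW| = 8.9, W = (6.789, -4.547). ∠GWV = 122.5° gives WV at 103.0° from the x-axis; with |WV| = 22.1, V = (1.817, 16.99). Then |NV| = |V − N| = 17.08.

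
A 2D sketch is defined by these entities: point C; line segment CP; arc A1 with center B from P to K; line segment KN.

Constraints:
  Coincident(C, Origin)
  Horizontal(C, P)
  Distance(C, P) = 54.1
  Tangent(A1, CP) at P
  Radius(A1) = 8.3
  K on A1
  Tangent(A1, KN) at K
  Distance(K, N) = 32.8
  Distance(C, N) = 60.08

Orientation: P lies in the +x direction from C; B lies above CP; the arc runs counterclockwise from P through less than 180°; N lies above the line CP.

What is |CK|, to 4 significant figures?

62.48

C is at the origin; C and P share the same y with |CP| = 54.1 and P on the +x side, so P = (54.10, 0.000). Tangency of A1 to CP means the radius BP is perpendicular to CP, so B = P + (0, 8.3) = (54.10, 8.300). Since BK ⟂ KN (tangency), |BN| = √(8.3² + 32.8²) = 33.83 regardless of where K sits on A1. So N lies on both circle(C, 60.08) and circle(B, 33.83); the above-CP intersection is N = (44.23, 40.66). K is the foot of the tangent from N: K = (61.20, 12.60).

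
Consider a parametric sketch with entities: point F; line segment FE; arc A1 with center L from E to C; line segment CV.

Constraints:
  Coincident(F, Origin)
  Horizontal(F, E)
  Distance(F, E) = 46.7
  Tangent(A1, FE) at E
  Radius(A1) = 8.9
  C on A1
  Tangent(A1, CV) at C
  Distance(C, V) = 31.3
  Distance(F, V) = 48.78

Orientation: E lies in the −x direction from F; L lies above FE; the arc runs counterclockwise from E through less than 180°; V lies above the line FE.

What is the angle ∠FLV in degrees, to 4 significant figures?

72.32°

Checks: F = (0.00, 0.00) ✓; |LC| = 8.900 ✓; ∠(LC, CV) = 90.00° ✓; |CV| = 31.30 ✓; |FV| = 48.78 ✓.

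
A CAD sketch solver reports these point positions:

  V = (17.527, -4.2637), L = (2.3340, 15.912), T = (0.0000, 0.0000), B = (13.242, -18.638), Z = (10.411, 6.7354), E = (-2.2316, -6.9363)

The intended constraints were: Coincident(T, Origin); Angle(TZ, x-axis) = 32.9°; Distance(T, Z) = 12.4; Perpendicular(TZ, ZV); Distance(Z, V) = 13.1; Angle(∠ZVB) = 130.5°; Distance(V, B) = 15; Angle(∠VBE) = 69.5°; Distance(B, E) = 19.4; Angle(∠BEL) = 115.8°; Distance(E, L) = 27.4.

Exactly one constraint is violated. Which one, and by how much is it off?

Distance(E, L) = 27.4 — off by 4.10.

T = (0.00, 0.00) ✓; TZ at 32.90° ✓; |TZ| = 12.40 ✓; ∠(TZ, ZV) = 90.00° ✓; |ZV| = 13.10 ✓; ∠ZVB = 130.5° ✓; |VB| = 15.00 ✓; ∠VBE = 69.50° ✓; |BE| = 19.40 ✓; ∠BEL = 115.8° ✓; |EL| = 23.30 ✗.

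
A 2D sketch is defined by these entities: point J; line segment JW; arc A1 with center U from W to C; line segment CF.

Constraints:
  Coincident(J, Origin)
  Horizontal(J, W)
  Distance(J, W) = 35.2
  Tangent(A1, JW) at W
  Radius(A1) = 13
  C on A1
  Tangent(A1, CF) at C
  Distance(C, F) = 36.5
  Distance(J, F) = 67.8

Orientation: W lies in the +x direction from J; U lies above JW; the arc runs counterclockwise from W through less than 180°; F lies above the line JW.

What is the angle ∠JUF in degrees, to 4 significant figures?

125.5°

J is at the origin; J and W share the same y with |JW| = 35.2 and W on the +x side, so W = (35.20, 0.000). Since A1 is tangent to JW there, UW ⟂ JW, so U = W + (0, 13) = (35.20, 13.00). Since UC ⟂ CF (tangency), |UF| = √(13.0² + 36.5²) = 38.75 regardless of where C sits on A1. So F lies on both circle(J, 67.8) and circle(U, 38.75); the above-JW intersection is F = (45.36, 50.39). C is the foot of the tangent from F: C = (48.16, 14.00).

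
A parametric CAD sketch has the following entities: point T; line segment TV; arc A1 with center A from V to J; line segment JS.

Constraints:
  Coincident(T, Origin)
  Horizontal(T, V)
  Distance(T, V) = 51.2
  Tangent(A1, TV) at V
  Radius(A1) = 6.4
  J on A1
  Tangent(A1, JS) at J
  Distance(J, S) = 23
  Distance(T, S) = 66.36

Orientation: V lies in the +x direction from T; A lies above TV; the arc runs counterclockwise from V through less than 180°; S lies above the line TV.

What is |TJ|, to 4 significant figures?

57.86

Checks: |AJ| = 6.400 ✓; ∠(AJ, JS) = 90.00° ✓; |JS| = 23.00 ✓; |TS| = 66.36 ✓.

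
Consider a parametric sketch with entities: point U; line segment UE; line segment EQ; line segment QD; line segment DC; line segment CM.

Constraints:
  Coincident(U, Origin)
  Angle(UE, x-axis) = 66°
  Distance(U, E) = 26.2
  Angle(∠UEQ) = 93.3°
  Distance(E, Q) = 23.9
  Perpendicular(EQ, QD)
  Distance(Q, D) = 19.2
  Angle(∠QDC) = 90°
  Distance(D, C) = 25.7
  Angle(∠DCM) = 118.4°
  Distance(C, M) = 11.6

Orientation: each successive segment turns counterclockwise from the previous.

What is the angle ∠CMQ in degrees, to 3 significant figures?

77.7°

U is at the origin; UE runs at 66.0° with length 26.2, so E = (10.7, 23.9). ∠UEQ = 93.3° gives EQ at 153° from the x-axis; with |EQ| = 23.9, Q = (-10.6, 34.9). The perpendicularity gives QD at right angles to EQ, so QD runs at -117°; with |QD| = 19.2, D = (-19.4, 17.8). ∠QDC = 90.0° gives DC at -27.3° from the x-axis; with |DC| = 25.7, C = (3.45, 6.05). ∠DCM = 118.4° gives CM at 34.3° from the x-axis; with |CM| = 11.6, M = (13.0, 12.6). Then cos ∠CMQ = MC·MQ / (|MC||MQ|), giving 77.7°.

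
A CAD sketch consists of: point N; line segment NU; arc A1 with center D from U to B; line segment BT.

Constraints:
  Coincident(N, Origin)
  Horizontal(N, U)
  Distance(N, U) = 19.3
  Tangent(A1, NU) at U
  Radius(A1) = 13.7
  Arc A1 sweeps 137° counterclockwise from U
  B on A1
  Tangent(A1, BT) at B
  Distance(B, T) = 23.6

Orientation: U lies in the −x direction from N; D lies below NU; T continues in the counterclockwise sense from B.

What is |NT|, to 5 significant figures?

41.410

N is at the origin; N and U share the same y with |NU| = 19.3 and U on the −x side, so U = (-19.300, 0.0000). Tangency of A1 to NU means the radius DU is perpendicular to NU, so D = U + (0, -13.7) = (-19.300, -13.700). On A1, U sits at bearing 90° from D; a 137° counterclockwise sweep puts B at bearing 227°, so B = D + 13.7·(cos 227°, sin 227°) = (-28.643, -23.720). Since A1 is tangent to BT there, DB ⟂ BT, so BT runs along (−sin 227°, cos 227°); with |BT| = 23.6, T = (-11.383, -39.815). Then |NT| = |T − N| = 41.410.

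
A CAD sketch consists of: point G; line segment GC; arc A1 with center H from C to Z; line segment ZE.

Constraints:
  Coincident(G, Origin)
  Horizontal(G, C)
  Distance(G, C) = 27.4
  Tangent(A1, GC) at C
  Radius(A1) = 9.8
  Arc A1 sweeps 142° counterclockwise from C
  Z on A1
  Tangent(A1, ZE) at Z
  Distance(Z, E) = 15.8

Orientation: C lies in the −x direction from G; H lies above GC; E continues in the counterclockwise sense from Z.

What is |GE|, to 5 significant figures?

43.430

On A1, C sits at bearing -90° from H; a 142° counterclockwise sweep puts Z at bearing 52°, so Z = H + 9.8·(cos 52°, sin 52°) = (-21.367, 17.523). A1 meets ZE tangentially, so HZ is at right angles to ZE, so ZE runs along (−sin 52°, cos 52°); with |ZE| = 15.8, E = (-33.817, 27.250). Then |GE| = |E − G| = 43.430.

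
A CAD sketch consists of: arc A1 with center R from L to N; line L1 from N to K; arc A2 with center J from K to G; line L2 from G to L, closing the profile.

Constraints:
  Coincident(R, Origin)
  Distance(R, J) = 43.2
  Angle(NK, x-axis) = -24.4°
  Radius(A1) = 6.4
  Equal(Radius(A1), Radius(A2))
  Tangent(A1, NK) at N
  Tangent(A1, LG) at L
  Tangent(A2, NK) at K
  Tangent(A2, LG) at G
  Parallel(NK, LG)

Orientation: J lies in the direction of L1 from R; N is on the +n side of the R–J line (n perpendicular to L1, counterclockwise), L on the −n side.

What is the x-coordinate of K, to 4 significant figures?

41.99

The slot axis is L1's direction at -24.4°, so u = (cos -24.4°, sin -24.4°) = (0.9107, -0.4131) and n = (−sin -24.4°, cos -24.4°) = (0.4131, 0.9107). R is at the origin and J lies 43.2 along u from R, so J = 43.2·u = (39.34, -17.85). Tangency of A1 to both parallel lines with radius 6.4 puts N and L at R ± 6.4·n: N = (2.644, 5.828), L = (-2.644, -5.828). Equal radii place K and G the same way about J: K = J + 6.4·n = (41.99, -12.02), G = J − 6.4·n = (36.70, -23.67). So K.x = 41.99.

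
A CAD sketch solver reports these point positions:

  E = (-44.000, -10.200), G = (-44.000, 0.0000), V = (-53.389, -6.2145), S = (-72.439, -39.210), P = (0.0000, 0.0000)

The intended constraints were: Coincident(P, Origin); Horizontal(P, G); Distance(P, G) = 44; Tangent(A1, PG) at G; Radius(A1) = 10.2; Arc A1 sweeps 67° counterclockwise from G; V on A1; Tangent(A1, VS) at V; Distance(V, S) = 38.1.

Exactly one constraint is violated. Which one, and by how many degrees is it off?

Tangent(A1, VS) at V — off by 7.00°.

P = (0.00, 0.00) ✓; P.y = 0.00, G.y = 0.00 ✓; |PG| = 44.00 ✓; ∠(EG, GP) = 90.00° ✓; |EG| = 10.20 ✓; bearing(E→V) − bearing(E→G) = 67.00° ✓; |EV| = 10.20 ✓; ∠(EV, VS) = 97.00° ✗; |VS| = 38.10 ✓.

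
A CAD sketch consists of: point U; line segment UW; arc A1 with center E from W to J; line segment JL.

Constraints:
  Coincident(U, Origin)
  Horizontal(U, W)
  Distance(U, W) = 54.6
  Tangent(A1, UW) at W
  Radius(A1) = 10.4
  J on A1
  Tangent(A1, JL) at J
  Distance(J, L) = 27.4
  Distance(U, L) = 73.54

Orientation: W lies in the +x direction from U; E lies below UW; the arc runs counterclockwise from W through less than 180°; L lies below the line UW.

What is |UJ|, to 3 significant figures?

49.1

U is at the origin; UW is horizontal with |UW| = 54.6 and W on the +x side, so W = (54.6, 0.00). Since A1 is tangent to UW there, EW ⟂ UW, so E = W + (0, -10.4) = (54.6, -10.4). Since EJ ⟂ JL (tangency), |EL| = √(10.4² + 27.4²) = 29.3 regardless of where J sits on A1. So L lies on both circle(U, 73.54) and circle(E, 29.3); the below-UW intersection is L = (62.6, -38.6). J is the foot of the tangent from L: J = (46.3, -16.6).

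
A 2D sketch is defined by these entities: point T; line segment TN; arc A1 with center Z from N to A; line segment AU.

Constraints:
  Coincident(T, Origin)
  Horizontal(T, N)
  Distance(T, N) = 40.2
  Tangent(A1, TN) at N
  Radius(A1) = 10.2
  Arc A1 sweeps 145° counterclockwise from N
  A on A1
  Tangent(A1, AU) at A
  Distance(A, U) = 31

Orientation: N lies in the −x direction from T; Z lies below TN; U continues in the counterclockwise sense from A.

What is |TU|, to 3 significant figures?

41.8

T is at the origin; T and N share the same y with |TN| = 40.2 and N on the −x side, so N = (-40.2, 0.00). A1 meets TN tangentially, so ZN is at right angles to TN, so Z = N + (0, -10.2) = (-40.2, -10.2). On A1, N sits at bearing 90° from Z; a 145° counterclockwise sweep puts A at bearing 235°, so A = Z + 10.2·(cos 235°, sin 235°) = (-46.1, -18.6). Since A1 is tangent to AU there, ZA ⟂ AU, so AU runs along (−sin 235°, cos 235°); with |AU| = 31.0, U = (-20.7, -36.3). Then |TU| = |U − T| = 41.8.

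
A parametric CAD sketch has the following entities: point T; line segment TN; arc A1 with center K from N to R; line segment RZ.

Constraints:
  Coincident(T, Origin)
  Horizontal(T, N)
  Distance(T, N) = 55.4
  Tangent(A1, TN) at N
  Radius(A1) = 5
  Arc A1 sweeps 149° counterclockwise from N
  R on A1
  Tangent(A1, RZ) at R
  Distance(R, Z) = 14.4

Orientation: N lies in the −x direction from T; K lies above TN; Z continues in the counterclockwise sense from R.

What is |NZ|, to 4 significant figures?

19.35

T is at the origin; TN is horizontal with |TN| = 55.4 and N on the −x side, so N = (-55.40, 0.000). The tangent condition forces KN to be normal to TN, so K = N + (0, 5) = (-55.40, 5.000). On A1, N sits at bearing -90° from K; a 149° counterclockwise sweep puts R at bearing 59°, so R = K + 5.0·(cos 59°, sin 59°) = (-52.82, 9.286). Tangency of A1 to RZ means the radius KR is perpendicular to RZ, so RZ runs along (−sin 59°, cos 59°); with |RZ| = 14.4, Z = (-65.17, 16.70). Then |NZ| = |Z − N| = 19.35.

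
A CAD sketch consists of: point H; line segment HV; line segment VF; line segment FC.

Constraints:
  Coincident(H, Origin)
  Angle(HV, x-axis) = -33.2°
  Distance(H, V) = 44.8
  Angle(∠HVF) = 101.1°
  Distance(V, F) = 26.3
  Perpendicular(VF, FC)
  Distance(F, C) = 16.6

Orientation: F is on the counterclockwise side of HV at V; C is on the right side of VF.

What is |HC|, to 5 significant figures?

69.911

H is at the origin; HV runs at -33.2° with length 44.8, so V = 44.8·(cos -33.2°, sin -33.2°) = (37.487, -24.531). ∠HVF = 101.1°, so VF runs at -33.2° + (180° − 101.1°) = 45.700° from the x-axis; with |VF| = 26.3, F = V + 26.3·(cos 45.700°, sin 45.700°) = (55.855, -5.7081). VF is perpendicular to FC; with |FC| = 16.6 on the right of VF, C = F + 16.6·(0.71569, -0.69842) = (67.736, -17.302). Then |HC| = |C − H| = 69.911.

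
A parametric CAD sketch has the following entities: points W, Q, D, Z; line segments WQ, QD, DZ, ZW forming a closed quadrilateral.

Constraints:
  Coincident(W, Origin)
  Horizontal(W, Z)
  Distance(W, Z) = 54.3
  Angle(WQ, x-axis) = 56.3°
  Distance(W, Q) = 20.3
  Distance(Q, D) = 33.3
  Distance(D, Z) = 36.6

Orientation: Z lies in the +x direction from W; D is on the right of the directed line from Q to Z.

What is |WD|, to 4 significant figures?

25.72

Checks: |WZ| = 54.30 ✓; |WQ| = 20.30 ✓; |QD| = 33.30 ✓; |DZ| = 36.60 ✓.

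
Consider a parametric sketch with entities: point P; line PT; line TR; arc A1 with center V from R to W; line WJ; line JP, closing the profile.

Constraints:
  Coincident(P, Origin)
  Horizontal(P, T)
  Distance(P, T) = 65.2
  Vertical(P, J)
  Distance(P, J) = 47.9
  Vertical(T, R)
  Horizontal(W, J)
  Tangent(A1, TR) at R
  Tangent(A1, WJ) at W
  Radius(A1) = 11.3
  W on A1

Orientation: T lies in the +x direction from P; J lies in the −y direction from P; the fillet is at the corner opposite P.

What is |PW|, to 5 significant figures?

72.108

The virtual corner opposite P is at (65.200, -47.900). A1 meets TR tangentially, so VR is at right angles to TR and tangency of A1 to WJ means the radius VW is perpendicular to WJ, with radius 11.3, so the center V sits 11.3 in from both sides at V = (53.900, -36.600). That places the tangent points at R = (65.200, -36.600) on TR and W = (53.900, -47.900) on WJ. Then |PW| = |W − P| = 72.108.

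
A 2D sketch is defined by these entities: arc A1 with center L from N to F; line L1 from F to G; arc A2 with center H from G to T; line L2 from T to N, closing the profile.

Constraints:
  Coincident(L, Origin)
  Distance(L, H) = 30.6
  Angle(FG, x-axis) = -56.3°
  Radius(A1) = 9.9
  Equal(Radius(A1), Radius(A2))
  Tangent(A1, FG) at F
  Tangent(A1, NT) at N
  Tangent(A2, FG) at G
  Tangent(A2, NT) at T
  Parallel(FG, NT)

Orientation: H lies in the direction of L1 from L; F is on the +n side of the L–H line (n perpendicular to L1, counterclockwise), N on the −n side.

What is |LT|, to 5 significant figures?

32.162

The slot axis is L1's direction at -56.3°, so u = (cos -56.3°, sin -56.3°) = (0.55484, -0.83195) and n = (−sin -56.3°, cos -56.3°) = (0.83195, 0.55484). L is at the origin and H lies 30.6 along u from L, so H = 30.6·u = (16.978, -25.458). Tangency of A1 to both parallel lines with radius 9.9 puts F and N at L ± 9.9·n: F = (8.2363, 5.4930), N = (-8.2363, -5.4930). Equal radii place G and T the same way about H: G = H + 9.9·n = (25.215, -19.965), T = H − 9.9·n = (8.7419, -30.951). Then |LT| = |T − L| = 32.162.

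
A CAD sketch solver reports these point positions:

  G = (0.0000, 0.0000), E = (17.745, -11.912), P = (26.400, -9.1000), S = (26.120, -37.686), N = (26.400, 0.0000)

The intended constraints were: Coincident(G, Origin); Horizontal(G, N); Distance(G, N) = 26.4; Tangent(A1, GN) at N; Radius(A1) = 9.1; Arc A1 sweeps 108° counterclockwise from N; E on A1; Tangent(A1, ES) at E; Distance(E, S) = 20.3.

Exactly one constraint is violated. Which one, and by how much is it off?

Distance(E, S) = 20.3 — off by 6.80.

G = (0.00, 0.00) ✓; G.y = 0.00, N.y = 0.00 ✓; |GN| = 26.40 ✓; ∠(PN, NG) = 90.00° ✓; |PN| = 9.100 ✓; bearing(P→E) − bearing(P→N) = 108.0° ✓; |PE| = 9.100 ✓; ∠(PE, ES) = 90.00° ✓; |ES| = 27.10 ✗.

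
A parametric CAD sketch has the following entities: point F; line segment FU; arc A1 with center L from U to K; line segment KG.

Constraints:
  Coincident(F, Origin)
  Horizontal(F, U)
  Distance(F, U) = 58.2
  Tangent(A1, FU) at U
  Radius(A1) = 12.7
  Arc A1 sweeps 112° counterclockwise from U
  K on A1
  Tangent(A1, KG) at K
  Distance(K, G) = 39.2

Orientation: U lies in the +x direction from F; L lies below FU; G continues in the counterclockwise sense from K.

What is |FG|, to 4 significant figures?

81.42

On A1, U sits at bearing 90° from L; a 112° counterclockwise sweep puts K at bearing 202°, so K = L + 12.7·(cos 202°, sin 202°) = (46.42, -17.46). Since A1 is tangent to KG there, LK ⟂ KG, so KG runs along (−sin 202°, cos 202°); with |KG| = 39.2, G = (61.11, -53.80). Then |FG| = |G − F| = 81.42.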